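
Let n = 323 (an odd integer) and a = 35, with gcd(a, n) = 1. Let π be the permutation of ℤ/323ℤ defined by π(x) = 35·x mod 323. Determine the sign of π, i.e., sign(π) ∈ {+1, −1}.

Orbit of 120 under x↦35x: [120, 1, 35, 256, 239, 290, 137]… (length divides ord_323(35)).
Cycle type of π: 9×34 + 1×17; total 51 cycles.
With 51 cycles on 323 points, sign = (−1)^{323−51} = +1.

+1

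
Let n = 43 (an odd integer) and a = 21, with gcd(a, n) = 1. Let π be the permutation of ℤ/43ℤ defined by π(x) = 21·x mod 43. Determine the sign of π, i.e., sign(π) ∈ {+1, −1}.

Orbit of 21 under x↦21x: [21, 11, 16, 35, 4, 41, 1]… (length divides ord_43(21)).
The orbit structure of x ↦ 21x mod 43: 7 orbits of sizes [7, 7, 7, 7, 7, 7, 1].
With 7 cycles on 43 points, sign = (−1)^{43−7} = +1.

+1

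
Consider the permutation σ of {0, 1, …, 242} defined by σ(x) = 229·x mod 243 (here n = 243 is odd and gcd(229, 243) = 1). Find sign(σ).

+1

Trace 85: π^k(85) = [85, 25, 136, 40, 169, 64, 76] for k=0..6.
Cycle lengths of π_229 on ℤ/243ℤ: [81, 81, 27, 27, 9, 9, 3, 3, 1, 1, 1]; 11 cycles in total.
11 cycles on 243: each ℓ→(−1)^(ℓ−1), product (−1)^232 = +1.
Via Zolotarev, sign(π_{229}) = (229|243) = +1.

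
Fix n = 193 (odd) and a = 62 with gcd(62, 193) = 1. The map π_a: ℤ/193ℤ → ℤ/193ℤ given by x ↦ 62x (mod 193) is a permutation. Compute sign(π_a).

+1

Trace 150: π^k(150) = [150, 36, 109, 3, 186, 145, 112] for k=0..6.
π_62 has 5 disjoint cycles with lengths [48, 48, 48, 48, 1] on {0,…,192}.
With 5 cycles on 193 points, sign = (−1)^{193−5} = +1.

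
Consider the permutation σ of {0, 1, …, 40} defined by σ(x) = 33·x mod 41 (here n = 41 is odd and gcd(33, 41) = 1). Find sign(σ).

+1

Start at x=20: 20 → 4 → 9 → 10 → 2 → 25 → 5 → … (one orbit).
π_33 has 3 disjoint cycles with lengths [20, 20, 1] on {0,…,40}.
sign(π) = (−1)^{n − #cycles} = (−1)^{41−3} = (−1)^38 = +1.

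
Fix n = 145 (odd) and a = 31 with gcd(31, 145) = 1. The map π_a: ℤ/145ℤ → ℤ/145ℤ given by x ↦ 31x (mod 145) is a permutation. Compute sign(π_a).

-1

Orbit of 126 under x↦31x: [126, 136, 11, 51, 131, 1, 31]… (length divides ord_145(31)).
The orbit structure of x ↦ 31x mod 145: 10 orbits of sizes [28, 28, 28, 28, 28, 1, 1, 1, 1, 1].
145 − 10 = 135 transpositions; sign(π) = (−1)^135 = -1.
Via Zolotarev, sign(π_{31}) = (31|145) = -1.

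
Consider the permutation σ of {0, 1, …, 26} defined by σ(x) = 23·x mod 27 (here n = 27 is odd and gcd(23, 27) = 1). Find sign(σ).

-1

Orbit of 8 under x↦23x: [8, 22, 20, 1, 23, 16, 17]… (length divides ord_27(23)).
Cycle type of π: 18 + 6 + 2 + 1; total 4 cycles.
Σ(ℓ_i−1) = 27−4 = 23; sign = (−1)^23 = -1.
Check: (23/27) = -1 by Zolotarev.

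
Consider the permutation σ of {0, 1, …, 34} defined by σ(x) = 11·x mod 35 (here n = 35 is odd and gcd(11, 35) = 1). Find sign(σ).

Start at x=1: 1 → 11 → 16 → 1 (one orbit).
Decompose π into cycles: lengths [3, 3, 3, 3, 3, 3, 3, 3, 3, 3, 1, 1, 1, 1, 1] (15 cycles, including the fixed point 0).
35 − 15 = 20 transpositions; sign(π) = (−1)^20 = +1.

+1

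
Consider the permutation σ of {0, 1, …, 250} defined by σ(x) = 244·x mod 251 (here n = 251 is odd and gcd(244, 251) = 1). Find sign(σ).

-1

Orbit of 93 under x↦244x: [93, 102, 39, 229, 154, 177, 16]… (length divides ord_251(244)).
π_244 has 2 disjoint cycles with lengths [250, 1] on {0,…,250}.
2 cycles on 251: each ℓ→(−1)^(ℓ−1), product (−1)^249 = -1.
Check: (244/251) = -1 by Zolotarev.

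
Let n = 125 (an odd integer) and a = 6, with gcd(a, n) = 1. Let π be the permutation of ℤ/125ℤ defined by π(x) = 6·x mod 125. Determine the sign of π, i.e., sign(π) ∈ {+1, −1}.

+1

Start at x=11: 11 → 66 → 21 → 1 → 6 → 36 → 91 → … (one orbit).
π_6 has 13 disjoint cycles with lengths [25, 25, 25, 25, 5, 5, 5, 5, 1, 1, 1, 1, 1] on {0,…,124}.
Σ(ℓ_i−1) = 125−13 = 112; sign = (−1)^112 = +1.
Via Zolotarev, sign(π_{6}) = (6|125) = +1.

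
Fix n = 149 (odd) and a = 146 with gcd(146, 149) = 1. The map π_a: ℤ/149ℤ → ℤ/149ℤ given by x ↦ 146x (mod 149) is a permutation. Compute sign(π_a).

Trace 33: π^k(33) = [33, 50, 148, 3, 140, 27, 68] for k=0..6.
Decompose π into cycles: lengths [148, 1] (2 cycles, including the fixed point 0).
With 2 cycles on 149 points, sign = (−1)^{149−2} = -1.
Via Zolotarev, sign(π_{146}) = (146|149) = -1.

-1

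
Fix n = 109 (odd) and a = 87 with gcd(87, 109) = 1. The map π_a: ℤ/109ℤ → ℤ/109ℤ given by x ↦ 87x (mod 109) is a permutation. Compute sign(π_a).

Start at x=100: 100 → 89 → 4 → 21 → 83 → 27 → 60 → … (one orbit).
3 cycles of lengths [54, 54, 1].
109 − 3 = 106 transpositions; sign(π) = (−1)^106 = +1.
Via Zolotarev, sign(π_{87}) = (87|109) = +1.

+1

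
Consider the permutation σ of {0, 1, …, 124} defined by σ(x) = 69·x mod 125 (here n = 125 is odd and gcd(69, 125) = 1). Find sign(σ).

Trace 94: π^k(94) = [94, 111, 34, 96, 124, 56, 114] for k=0..6.
The orbit structure of x ↦ 69x mod 125: 7 orbits of sizes [50, 50, 10, 10, 2, 2, 1].
With 7 cycles on 125 points, sign = (−1)^{125−7} = +1.
The Jacobi symbol (69|125) = +1 (Zolotarev) agrees.

+1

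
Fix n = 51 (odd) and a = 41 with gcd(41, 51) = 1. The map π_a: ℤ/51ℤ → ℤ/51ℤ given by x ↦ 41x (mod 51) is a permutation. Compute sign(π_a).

Start at x=20: 20 → 4 → 11 → 43 → 29 → 16 → 44 → … (one orbit).
Cycle lengths of π_41 on ℤ/51ℤ: [16, 16, 16, 2, 1]; 5 cycles in total.
51 − 5 = 46 transpositions; sign(π) = (−1)^46 = +1.

+1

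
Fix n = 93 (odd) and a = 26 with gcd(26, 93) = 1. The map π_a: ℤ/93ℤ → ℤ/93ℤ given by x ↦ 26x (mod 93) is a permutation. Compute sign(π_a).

+1

Trace 68: π^k(68) = [68, 1, 26, 25, 92, 67] for k=0..5.
Cycle lengths of π_26 on ℤ/93ℤ: [6, 6, 6, 6, 6, 6, 6, 6, 6, 6, 6, 6, 6, 6, 6, 2, 1]; 17 cycles in total.
n − c = 93 − 17 = 76; sign = (−1)^76 = +1.
(26|93)_J = +1 (Zolotarev's lemma cross-check).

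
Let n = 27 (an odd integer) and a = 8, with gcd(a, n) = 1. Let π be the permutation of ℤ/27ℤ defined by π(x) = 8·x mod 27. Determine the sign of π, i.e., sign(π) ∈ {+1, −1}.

Orbit of 17 under x↦8x: [17, 1, 8, 10, 26, 19]… (length divides ord_27(8)).
The orbit structure of x ↦ 8x mod 27: 8 orbits of sizes [6, 6, 6, 2, 2, 2, 2, 1].
With 8 cycles on 27 points, sign = (−1)^{27−8} = -1.
Zolotarev: (8|27) = -1, matching the cycle-count sign.

-1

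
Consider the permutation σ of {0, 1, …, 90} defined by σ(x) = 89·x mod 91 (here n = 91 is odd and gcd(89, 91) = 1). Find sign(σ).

Start at x=64: 64 → 54 → 74 → 34 → 23 → 45 → 1 → … (one orbit).
π_89 has 9 disjoint cycles with lengths [12, 12, 12, 12, 12, 12, 12, 6, 1] on {0,…,90}.
n − c = 91 − 9 = 82; sign = (−1)^82 = +1.
Via Zolotarev, sign(π_{89}) = (89|91) = +1.

+1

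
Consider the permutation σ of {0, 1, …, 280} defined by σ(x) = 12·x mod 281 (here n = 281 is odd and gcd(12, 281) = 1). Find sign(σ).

-1

Orbit of 129 under x↦12x: [129, 143, 30, 79, 105, 136, 227]… (length divides ord_281(12)).
The orbit structure of x ↦ 12x mod 281: 2 orbits of sizes [280, 1].
n − c = 281 − 2 = 279; sign = (−1)^279 = -1.
Check: (12/281) = -1 by Zolotarev.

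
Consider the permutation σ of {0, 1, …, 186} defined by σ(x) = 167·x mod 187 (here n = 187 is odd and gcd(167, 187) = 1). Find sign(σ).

Trace 54: π^k(54) = [54, 42, 95, 157, 39, 155, 79] for k=0..6.
The orbit structure of x ↦ 167x mod 187: 5 orbits of sizes [80, 80, 16, 10, 1].
With 5 cycles on 187 points, sign = (−1)^{187−5} = +1.

+1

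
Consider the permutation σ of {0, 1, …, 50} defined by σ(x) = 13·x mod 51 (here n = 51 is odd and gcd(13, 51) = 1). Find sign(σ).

+1

Start at x=4: 4 → 1 → 13 → 16 → 4 (one orbit).
Cycle type of π: 4×12 + 1×3; total 15 cycles.
15 cycles on 51: each ℓ→(−1)^(ℓ−1), product (−1)^36 = +1.
Via Zolotarev, sign(π_{13}) = (13|51) = +1.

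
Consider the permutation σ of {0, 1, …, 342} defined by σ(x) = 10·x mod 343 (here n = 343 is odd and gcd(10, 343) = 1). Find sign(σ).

-1

Orbit of 272 under x↦10x: [272, 319, 103, 1, 10, 100, 314]… (length divides ord_343(10)).
Cycle lengths of π_10 on ℤ/343ℤ: [294, 42, 6, 1]; 4 cycles in total.
4 cycles on 343: each ℓ→(−1)^(ℓ−1), product (−1)^339 = -1.
The Jacobi symbol (10|343) = -1 (Zolotarev) agrees.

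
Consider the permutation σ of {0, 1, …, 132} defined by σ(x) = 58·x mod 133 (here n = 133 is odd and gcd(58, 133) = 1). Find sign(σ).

Start at x=1: 1 → 58 → 39 → 1 (one orbit).
57 cycles of lengths [3, 3, 3, 3, 3, 3, 3, 3, 3, 3, 3, 3, 3, 3, 3, 3, 3, 3, 3, 3, 3, 3, 3, 3, 3, 3, 3, 3, 3, 3, 3, 3, 3, 3, 3, 3, 3, 3, 1, 1, 1, 1, 1, 1, 1, 1, 1, 1, 1, 1, 1, 1, 1, 1, 1, 1, 1].
With 57 cycles on 133 points, sign = (−1)^{133−57} = +1.
Via Zolotarev, sign(π_{58}) = (58|133) = +1.

+1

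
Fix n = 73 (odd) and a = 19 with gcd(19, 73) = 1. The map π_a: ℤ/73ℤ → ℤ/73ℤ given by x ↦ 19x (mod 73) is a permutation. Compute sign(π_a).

Orbit of 36 under x↦19x: [36, 27, 2, 38, 65, 67, 32]… (length divides ord_73(19)).
Cycle type of π: 36×2 + 1; total 3 cycles.
Σ(ℓ_i−1) = 73−3 = 70; sign = (−1)^70 = +1.

+1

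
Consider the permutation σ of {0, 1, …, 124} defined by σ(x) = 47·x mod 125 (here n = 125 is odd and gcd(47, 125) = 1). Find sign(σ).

Trace 38: π^k(38) = [38, 36, 67, 24, 3, 16, 2] for k=0..6.
The orbit structure of x ↦ 47x mod 125: 4 orbits of sizes [100, 20, 4, 1].
sign(π) = (−1)^{n − #cycles} = (−1)^{125−4} = (−1)^121 = -1.
Check: (47/125) = -1 by Zolotarev.

-1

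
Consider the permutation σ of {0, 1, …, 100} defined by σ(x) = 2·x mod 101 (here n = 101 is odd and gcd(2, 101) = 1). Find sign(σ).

-1

Orbit of 90 under x↦2x: [90, 79, 57, 13, 26, 52, 3]… (length divides ord_101(2)).
2 cycles of lengths [100, 1].
sign(π) = (−1)^{n − #cycles} = (−1)^{101−2} = (−1)^99 = -1.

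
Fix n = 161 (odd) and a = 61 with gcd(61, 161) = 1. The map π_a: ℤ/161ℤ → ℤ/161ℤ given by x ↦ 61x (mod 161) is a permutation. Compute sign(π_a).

+1

Start at x=29: 29 → 159 → 39 → 125 → 58 → 157 → 78 → … (one orbit).
Cycle type of π: 66×2 + 22 + 6 + 1; total 5 cycles.
n − c = 161 − 5 = 156; sign = (−1)^156 = +1.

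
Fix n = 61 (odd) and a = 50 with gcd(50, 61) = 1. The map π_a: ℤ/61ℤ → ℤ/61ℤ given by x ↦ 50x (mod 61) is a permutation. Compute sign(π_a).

-1

Start at x=1: 1 → 50 → 60 → 11 → 1 (one orbit).
Decompose π into cycles: lengths [4, 4, 4, 4, 4, 4, 4, 4, 4, 4, 4, 4, 4, 4, 4, 1] (16 cycles, including the fixed point 0).
16 cycles on 61: each ℓ→(−1)^(ℓ−1), product (−1)^45 = -1.
(50|61)_J = -1 (Zolotarev's lemma cross-check).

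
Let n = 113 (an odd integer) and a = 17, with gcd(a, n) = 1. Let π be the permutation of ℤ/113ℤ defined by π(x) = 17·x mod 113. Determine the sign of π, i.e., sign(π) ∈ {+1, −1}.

-1

Orbit of 104 under x↦17x: [104, 73, 111, 79, 100, 5, 85]… (length divides ord_113(17)).
Decompose π into cycles: lengths [112, 1] (2 cycles, including the fixed point 0).
113 − 2 = 111 transpositions; sign(π) = (−1)^111 = -1.
(17|113)_J = -1 (Zolotarev's lemma cross-check).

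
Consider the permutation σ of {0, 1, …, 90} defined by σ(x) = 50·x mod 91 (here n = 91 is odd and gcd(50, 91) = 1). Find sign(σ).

Start at x=71: 71 → 1 → 50 → 43 → 57 → 29 → 85 → … (one orbit).
The orbit structure of x ↦ 50x mod 91: 14 orbits of sizes [12, 12, 12, 12, 12, 12, 12, 1, 1, 1, 1, 1, 1, 1].
sign(π) = (−1)^{n − #cycles} = (−1)^{91−14} = (−1)^77 = -1.

-1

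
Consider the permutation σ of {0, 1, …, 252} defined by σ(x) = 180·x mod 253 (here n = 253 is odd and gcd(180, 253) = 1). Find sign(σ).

-1

Orbit of 81 under x↦180x: [81, 159, 31, 14, 243, 224, 93]… (length divides ord_253(180)).
The orbit structure of x ↦ 180x mod 253: 6 orbits of sizes [110, 110, 22, 5, 5, 1].
253 − 6 = 247 transpositions; sign(π) = (−1)^247 = -1.
Via Zolotarev, sign(π_{180}) = (180|253) = -1.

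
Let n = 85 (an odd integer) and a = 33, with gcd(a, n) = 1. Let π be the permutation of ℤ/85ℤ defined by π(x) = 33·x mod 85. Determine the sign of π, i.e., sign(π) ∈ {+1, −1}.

-1

Orbit of 33 under x↦33x: [33, 69, 67, 1]… (length divides ord_85(33)).
π_33 has 26 disjoint cycles with lengths [4, 4, 4, 4, 4, 4, 4, 4, 4, 4, 4, 4, 4, 4, 4, 4, 4, 2, 2, 2, 2, 2, 2, 2, 2, 1] on {0,…,84}.
sign(π) = (−1)^{n − #cycles} = (−1)^{85−26} = (−1)^59 = -1.
(33|85)_J = -1 (Zolotarev's lemma cross-check).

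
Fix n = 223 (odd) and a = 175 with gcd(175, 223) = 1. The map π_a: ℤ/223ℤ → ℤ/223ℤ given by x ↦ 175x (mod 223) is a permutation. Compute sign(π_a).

Start at x=126: 126 → 196 → 181 → 9 → 14 → 220 → 144 → … (one orbit).
Cycle lengths of π_175 on ℤ/223ℤ: [111, 111, 1]; 3 cycles in total.
sign(π) = (−1)^{n − #cycles} = (−1)^{223−3} = (−1)^220 = +1.
Zolotarev: (175|223) = +1, matching the cycle-count sign.

+1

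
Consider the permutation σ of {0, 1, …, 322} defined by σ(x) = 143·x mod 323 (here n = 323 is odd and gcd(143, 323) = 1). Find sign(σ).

Start at x=12: 12 → 101 → 231 → 87 → 167 → 302 → 227 → … (one orbit).
The orbit structure of x ↦ 143x mod 323: 5 orbits of sizes [144, 144, 18, 16, 1].
323 − 5 = 318 transpositions; sign(π) = (−1)^318 = +1.

+1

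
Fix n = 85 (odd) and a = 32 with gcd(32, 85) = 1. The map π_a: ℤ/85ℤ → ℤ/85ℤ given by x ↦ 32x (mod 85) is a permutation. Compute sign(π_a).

Orbit of 8 under x↦32x: [8, 1, 32, 4, 43, 16, 2]… (length divides ord_85(32)).
Cycle lengths of π_32 on ℤ/85ℤ: [8, 8, 8, 8, 8, 8, 8, 8, 8, 8, 4, 1]; 12 cycles in total.
12 cycles on 85: each ℓ→(−1)^(ℓ−1), product (−1)^73 = -1.
Zolotarev: (32|85) = -1, matching the cycle-count sign.

-1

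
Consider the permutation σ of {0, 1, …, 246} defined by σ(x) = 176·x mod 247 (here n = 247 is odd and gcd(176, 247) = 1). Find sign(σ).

Trace 218: π^k(218) = [218, 83, 35, 232, 77, 214, 120] for k=0..6.
π_176 has 10 disjoint cycles with lengths [36, 36, 36, 36, 36, 36, 12, 9, 9, 1] on {0,…,246}.
10 cycles on 247: each ℓ→(−1)^(ℓ−1), product (−1)^237 = -1.
The Jacobi symbol (176|247) = -1 (Zolotarev) agrees.

-1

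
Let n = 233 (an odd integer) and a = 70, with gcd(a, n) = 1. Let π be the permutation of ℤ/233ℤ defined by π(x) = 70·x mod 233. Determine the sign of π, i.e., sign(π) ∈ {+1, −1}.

-1

Start at x=107: 107 → 34 → 50 → 5 → 117 → 35 → 120 → … (one orbit).
Decompose π into cycles: lengths [232, 1] (2 cycles, including the fixed point 0).
233 − 2 = 231 transpositions; sign(π) = (−1)^231 = -1.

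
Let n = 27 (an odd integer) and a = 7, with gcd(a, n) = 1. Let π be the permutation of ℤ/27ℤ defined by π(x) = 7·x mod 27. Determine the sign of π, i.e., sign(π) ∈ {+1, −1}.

+1

Start at x=1: 1 → 7 → 22 → 19 → 25 → 13 → 10 → … (one orbit).
Decompose π into cycles: lengths [9, 9, 3, 3, 1, 1, 1] (7 cycles, including the fixed point 0).
n − c = 27 − 7 = 20; sign = (−1)^20 = +1.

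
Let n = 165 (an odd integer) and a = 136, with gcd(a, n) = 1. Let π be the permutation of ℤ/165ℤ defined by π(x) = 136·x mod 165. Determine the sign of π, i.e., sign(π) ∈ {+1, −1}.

+1

Trace 136: π^k(136) = [136, 16, 31, 91, 1] for k=0..4.
Cycle lengths of π_136 on ℤ/165ℤ: [5, 5, 5, 5, 5, 5, 5, 5, 5, 5, 5, 5, 5, 5, 5, 5, 5, 5, 5, 5, 5, 5, 5, 5, 5, 5, 5, 5, 5, 5, 1, 1, 1, 1, 1, 1, 1, 1, 1, 1, 1, 1, 1, 1, 1]; 45 cycles in total.
Σ(ℓ_i−1) = 165−45 = 120; sign = (−1)^120 = +1.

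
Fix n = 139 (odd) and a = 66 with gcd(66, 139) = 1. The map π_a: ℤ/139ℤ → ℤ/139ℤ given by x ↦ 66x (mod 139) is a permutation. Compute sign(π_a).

Orbit of 38 under x↦66x: [38, 6, 118, 4, 125, 49, 37]… (length divides ord_139(66)).
Cycle type of π: 69×2 + 1; total 3 cycles.
With 3 cycles on 139 points, sign = (−1)^{139−3} = +1.
Zolotarev: (66|139) = +1, matching the cycle-count sign.

+1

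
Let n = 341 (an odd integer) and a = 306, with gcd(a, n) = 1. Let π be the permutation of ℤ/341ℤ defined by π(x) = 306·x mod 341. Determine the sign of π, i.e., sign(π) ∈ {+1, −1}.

Trace 225: π^k(225) = [225, 309, 97, 15, 157, 302, 1] for k=0..6.
36 cycles of lengths [10, 10, 10, 10, 10, 10, 10, 10, 10, 10, 10, 10, 10, 10, 10, 10, 10, 10, 10, 10, 10, 10, 10, 10, 10, 10, 10, 10, 10, 10, 10, 10, 10, 5, 5, 1].
With 36 cycles on 341 points, sign = (−1)^{341−36} = -1.
Via Zolotarev, sign(π_{306}) = (306|341) = -1.

-1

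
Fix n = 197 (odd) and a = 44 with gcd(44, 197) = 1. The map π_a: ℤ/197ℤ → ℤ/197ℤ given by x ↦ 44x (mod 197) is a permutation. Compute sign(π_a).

Orbit of 42 under x↦44x: [42, 75, 148, 11, 90, 20, 92]… (length divides ord_197(44)).
Decompose π into cycles: lengths [196, 1] (2 cycles, including the fixed point 0).
n − c = 197 − 2 = 195; sign = (−1)^195 = -1.

-1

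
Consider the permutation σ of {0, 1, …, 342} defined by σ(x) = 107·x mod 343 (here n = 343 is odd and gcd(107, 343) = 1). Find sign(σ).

Start at x=148: 148 → 58 → 32 → 337 → 44 → 249 → 232 → … (one orbit).
Cycle type of π: 147×2 + 21×2 + 3×2 + 1; total 7 cycles.
With 7 cycles on 343 points, sign = (−1)^{343−7} = +1.
Check: (107/343) = +1 by Zolotarev.

+1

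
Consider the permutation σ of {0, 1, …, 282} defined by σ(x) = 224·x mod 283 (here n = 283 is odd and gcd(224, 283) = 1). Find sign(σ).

Start at x=90: 90 → 67 → 9 → 35 → 199 → 145 → 218 → … (one orbit).
Cycle lengths of π_224 on ℤ/283ℤ: [282, 1]; 2 cycles in total.
sign(π) = (−1)^{n − #cycles} = (−1)^{283−2} = (−1)^281 = -1.
Zolotarev: (224|283) = -1, matching the cycle-count sign.

-1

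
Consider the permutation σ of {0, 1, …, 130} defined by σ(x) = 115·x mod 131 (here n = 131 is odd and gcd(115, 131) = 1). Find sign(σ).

Orbit of 126 under x↦115x: [126, 80, 30, 44, 82, 129, 32]… (length divides ord_131(115)).
2 cycles of lengths [130, 1].
Σ(ℓ_i−1) = 131−2 = 129; sign = (−1)^129 = -1.
Via Zolotarev, sign(π_{115}) = (115|131) = -1.

-1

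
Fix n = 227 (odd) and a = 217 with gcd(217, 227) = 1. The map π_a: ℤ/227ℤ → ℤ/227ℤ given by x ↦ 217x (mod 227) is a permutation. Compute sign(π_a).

-1

Orbit of 21 under x↦217x: [21, 17, 57, 111, 25, 204, 3]… (length divides ord_227(217)).
Cycle type of π: 226 + 1; total 2 cycles.
2 cycles on 227: each ℓ→(−1)^(ℓ−1), product (−1)^225 = -1.
Via Zolotarev, sign(π_{217}) = (217|227) = -1.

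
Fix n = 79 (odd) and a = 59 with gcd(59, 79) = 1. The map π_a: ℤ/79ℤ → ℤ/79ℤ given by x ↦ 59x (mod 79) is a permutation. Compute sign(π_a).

Trace 42: π^k(42) = [42, 29, 52, 66, 23, 14, 36] for k=0..6.
Cycle lengths of π_59 on ℤ/79ℤ: [78, 1]; 2 cycles in total.
79 − 2 = 77 transpositions; sign(π) = (−1)^77 = -1.
Via Zolotarev, sign(π_{59}) = (59|79) = -1.

-1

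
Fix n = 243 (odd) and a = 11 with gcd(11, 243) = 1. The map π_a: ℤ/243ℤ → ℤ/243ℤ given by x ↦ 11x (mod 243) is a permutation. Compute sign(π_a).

-1

Trace 184: π^k(184) = [184, 80, 151, 203, 46, 20, 220] for k=0..6.
6 cycles of lengths [162, 54, 18, 6, 2, 1].
6 cycles on 243: each ℓ→(−1)^(ℓ−1), product (−1)^237 = -1.
The Jacobi symbol (11|243) = -1 (Zolotarev) agrees.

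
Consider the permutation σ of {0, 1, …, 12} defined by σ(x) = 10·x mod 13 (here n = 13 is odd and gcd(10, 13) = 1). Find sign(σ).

+1

Start at x=12: 12 → 3 → 4 → 1 → 10 → 9 → 12 (one orbit).
Cycle lengths of π_10 on ℤ/13ℤ: [6, 6, 1]; 3 cycles in total.
With 3 cycles on 13 points, sign = (−1)^{13−3} = +1.
(10|13)_J = +1 (Zolotarev's lemma cross-check).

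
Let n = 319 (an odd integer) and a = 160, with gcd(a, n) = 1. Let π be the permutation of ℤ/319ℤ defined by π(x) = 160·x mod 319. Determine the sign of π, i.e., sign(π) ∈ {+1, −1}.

+1

Start at x=38: 38 → 19 → 169 → 244 → 122 → 61 → 190 → … (one orbit).
Cycle type of π: 140×2 + 28 + 10 + 1; total 5 cycles.
Σ(ℓ_i−1) = 319−5 = 314; sign = (−1)^314 = +1.
(160|319)_J = +1 (Zolotarev's lemma cross-check).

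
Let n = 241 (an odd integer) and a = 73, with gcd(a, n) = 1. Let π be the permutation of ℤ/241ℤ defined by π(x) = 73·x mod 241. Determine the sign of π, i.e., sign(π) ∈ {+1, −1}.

Trace 21: π^k(21) = [21, 87, 85, 180, 126, 40, 28] for k=0..6.
The orbit structure of x ↦ 73x mod 241: 4 orbits of sizes [80, 80, 80, 1].
n − c = 241 − 4 = 237; sign = (−1)^237 = -1.
(73|241)_J = -1 (Zolotarev's lemma cross-check).

-1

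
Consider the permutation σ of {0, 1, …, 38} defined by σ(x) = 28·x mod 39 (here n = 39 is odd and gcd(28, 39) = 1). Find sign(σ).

Start at x=28: 28 → 4 → 34 → 16 → 19 → 25 → 37 → … (one orbit).
Cycle type of π: 12×3 + 1×3; total 6 cycles.
6 cycles on 39: each ℓ→(−1)^(ℓ−1), product (−1)^33 = -1.
(28|39)_J = -1 (Zolotarev's lemma cross-check).

-1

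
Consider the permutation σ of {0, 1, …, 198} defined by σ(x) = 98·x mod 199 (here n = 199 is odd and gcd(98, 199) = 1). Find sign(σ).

+1

Orbit of 98 under x↦98x: [98, 52, 121, 117, 123, 114, 28]… (length divides ord_199(98)).
The orbit structure of x ↦ 98x mod 199: 7 orbits of sizes [33, 33, 33, 33, 33, 33, 1].
199 − 7 = 192 transpositions; sign(π) = (−1)^192 = +1.
Check: (98/199) = +1 by Zolotarev.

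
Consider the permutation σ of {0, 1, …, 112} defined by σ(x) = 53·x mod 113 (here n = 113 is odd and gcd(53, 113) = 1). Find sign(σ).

+1

Orbit of 32 under x↦53x: [32, 1, 53, 97, 56, 30, 8]… (length divides ord_113(53)).
Cycle lengths of π_53 on ℤ/113ℤ: [28, 28, 28, 28, 1]; 5 cycles in total.
5 cycles on 113: each ℓ→(−1)^(ℓ−1), product (−1)^108 = +1.
Via Zolotarev, sign(π_{53}) = (53|113) = +1.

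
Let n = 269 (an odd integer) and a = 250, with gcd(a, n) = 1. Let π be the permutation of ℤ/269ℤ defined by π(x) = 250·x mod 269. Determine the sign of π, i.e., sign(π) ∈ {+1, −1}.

-1

Start at x=214: 214 → 238 → 51 → 107 → 119 → 160 → 188 → … (one orbit).
Cycle lengths of π_250 on ℤ/269ℤ: [268, 1]; 2 cycles in total.
sign(π) = (−1)^{n − #cycles} = (−1)^{269−2} = (−1)^267 = -1.
Zolotarev: (250|269) = -1, matching the cycle-count sign.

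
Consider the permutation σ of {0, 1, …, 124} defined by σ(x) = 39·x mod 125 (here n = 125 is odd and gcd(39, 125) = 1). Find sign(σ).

+1

Trace 14: π^k(14) = [14, 46, 44, 91, 49, 36, 29] for k=0..6.
7 cycles of lengths [50, 50, 10, 10, 2, 2, 1].
With 7 cycles on 125 points, sign = (−1)^{125−7} = +1.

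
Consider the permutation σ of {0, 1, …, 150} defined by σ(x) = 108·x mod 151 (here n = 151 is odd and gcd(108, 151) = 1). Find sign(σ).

Orbit of 15 under x↦108x: [15, 110, 102, 144, 150, 43, 114]… (length divides ord_151(108)).
Cycle type of π: 150 + 1; total 2 cycles.
151 − 2 = 149 transpositions; sign(π) = (−1)^149 = -1.

-1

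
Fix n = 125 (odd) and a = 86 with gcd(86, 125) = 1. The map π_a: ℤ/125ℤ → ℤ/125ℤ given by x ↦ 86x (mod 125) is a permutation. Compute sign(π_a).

+1

Start at x=76: 76 → 36 → 96 → 6 → 16 → 1 → 86 → … (one orbit).
Cycle lengths of π_86 on ℤ/125ℤ: [25, 25, 25, 25, 5, 5, 5, 5, 1, 1, 1, 1, 1]; 13 cycles in total.
Σ(ℓ_i−1) = 125−13 = 112; sign = (−1)^112 = +1.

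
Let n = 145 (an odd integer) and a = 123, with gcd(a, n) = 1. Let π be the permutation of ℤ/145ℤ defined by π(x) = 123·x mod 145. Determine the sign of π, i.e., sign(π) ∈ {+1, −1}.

Orbit of 141 under x↦123x: [141, 88, 94, 107, 111, 23, 74]… (length divides ord_145(123)).
π_123 has 10 disjoint cycles with lengths [28, 28, 28, 28, 7, 7, 7, 7, 4, 1] on {0,…,144}.
sign(π) = (−1)^{n − #cycles} = (−1)^{145−10} = (−1)^135 = -1.
Zolotarev: (123|145) = -1, matching the cycle-count sign.

-1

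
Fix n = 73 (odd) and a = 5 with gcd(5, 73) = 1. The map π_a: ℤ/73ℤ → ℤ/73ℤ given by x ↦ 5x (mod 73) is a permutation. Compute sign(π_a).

-1

Trace 58: π^k(58) = [58, 71, 63, 23, 42, 64, 28] for k=0..6.
2 cycles of lengths [72, 1].
Σ(ℓ_i−1) = 73−2 = 71; sign = (−1)^71 = -1.
(5|73)_J = -1 (Zolotarev's lemma cross-check).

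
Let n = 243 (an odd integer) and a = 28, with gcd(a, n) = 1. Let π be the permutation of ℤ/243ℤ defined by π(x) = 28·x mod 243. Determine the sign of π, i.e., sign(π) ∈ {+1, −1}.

+1

Start at x=190: 190 → 217 → 1 → 28 → 55 → 82 → 109 → … (one orbit).
Decompose π into cycles: lengths [9, 9, 9, 9, 9, 9, 9, 9, 9, 9, 9, 9, 9, 9, 9, 9, 9, 9, 3, 3, 3, 3, 3, 3, 3, 3, 3, 3, 3, 3, 3, 3, 3, 3, 3, 3, 1, 1, 1, 1, 1, 1, 1, 1, 1, 1, 1, 1, 1, 1, 1, 1, 1, 1, 1, 1, 1, 1, 1, 1, 1, 1, 1] (63 cycles, including the fixed point 0).
Σ(ℓ_i−1) = 243−63 = 180; sign = (−1)^180 = +1.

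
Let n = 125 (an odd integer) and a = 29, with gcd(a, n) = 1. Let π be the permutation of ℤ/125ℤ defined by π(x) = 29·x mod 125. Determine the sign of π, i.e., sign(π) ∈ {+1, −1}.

+1

Trace 89: π^k(89) = [89, 81, 99, 121, 9, 11, 69] for k=0..6.
7 cycles of lengths [50, 50, 10, 10, 2, 2, 1].
sign(π) = (−1)^{n − #cycles} = (−1)^{125−7} = (−1)^118 = +1.
Zolotarev: (29|125) = +1, matching the cycle-count sign.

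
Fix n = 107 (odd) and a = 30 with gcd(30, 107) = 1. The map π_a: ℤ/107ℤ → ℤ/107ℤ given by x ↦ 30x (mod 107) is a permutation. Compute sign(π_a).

+1

Orbit of 27 under x↦30x: [27, 61, 11, 9, 56, 75, 3]… (length divides ord_107(30)).
3 cycles of lengths [53, 53, 1].
107 − 3 = 104 transpositions; sign(π) = (−1)^104 = +1.
(30|107)_J = +1 (Zolotarev's lemma cross-check).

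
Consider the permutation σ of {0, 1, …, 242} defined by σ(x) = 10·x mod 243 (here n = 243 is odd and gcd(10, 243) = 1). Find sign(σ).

+1

Start at x=235: 235 → 163 → 172 → 19 → 190 → 199 → 46 → … (one orbit).
27 cycles of lengths [27, 27, 27, 27, 27, 27, 9, 9, 9, 9, 9, 9, 3, 3, 3, 3, 3, 3, 1, 1, 1, 1, 1, 1, 1, 1, 1].
243 − 27 = 216 transpositions; sign(π) = (−1)^216 = +1.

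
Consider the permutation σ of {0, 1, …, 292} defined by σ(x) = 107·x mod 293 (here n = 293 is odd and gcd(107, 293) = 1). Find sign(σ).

Trace 197: π^k(197) = [197, 276, 232, 212, 123, 269, 69] for k=0..6.
Cycle type of π: 146×2 + 1; total 3 cycles.
n − c = 293 − 3 = 290; sign = (−1)^290 = +1.
Zolotarev: (107|293) = +1, matching the cycle-count sign.

+1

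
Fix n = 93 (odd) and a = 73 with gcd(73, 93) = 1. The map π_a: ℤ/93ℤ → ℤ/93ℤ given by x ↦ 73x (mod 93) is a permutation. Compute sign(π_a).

-1

Start at x=76: 76 → 61 → 82 → 34 → 64 → 22 → 25 → … (one orbit).
Cycle type of π: 30×3 + 1×3; total 6 cycles.
sign(π) = (−1)^{n − #cycles} = (−1)^{93−6} = (−1)^87 = -1.
(73|93)_J = -1 (Zolotarev's lemma cross-check).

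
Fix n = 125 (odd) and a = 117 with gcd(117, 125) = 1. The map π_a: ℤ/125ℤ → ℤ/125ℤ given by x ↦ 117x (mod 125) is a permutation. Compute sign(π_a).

-1

Trace 28: π^k(28) = [28, 26, 42, 39, 63, 121, 32] for k=0..6.
4 cycles of lengths [100, 20, 4, 1].
4 cycles on 125: each ℓ→(−1)^(ℓ−1), product (−1)^121 = -1.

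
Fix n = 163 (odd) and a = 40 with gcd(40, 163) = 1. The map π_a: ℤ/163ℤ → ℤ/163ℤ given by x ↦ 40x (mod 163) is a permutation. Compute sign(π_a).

+1

Trace 104: π^k(104) = [104, 85, 140, 58, 38, 53, 1] for k=0..6.
19 cycles of lengths [9, 9, 9, 9, 9, 9, 9, 9, 9, 9, 9, 9, 9, 9, 9, 9, 9, 9, 1].
sign(π) = (−1)^{n − #cycles} = (−1)^{163−19} = (−1)^144 = +1.
The Jacobi symbol (40|163) = +1 (Zolotarev) agrees.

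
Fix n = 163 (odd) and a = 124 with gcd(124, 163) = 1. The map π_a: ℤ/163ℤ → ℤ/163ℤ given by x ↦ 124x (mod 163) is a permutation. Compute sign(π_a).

-1

Trace 98: π^k(98) = [98, 90, 76, 133, 29, 10, 99] for k=0..6.
Cycle lengths of π_124 on ℤ/163ℤ: [162, 1]; 2 cycles in total.
Σ(ℓ_i−1) = 163−2 = 161; sign = (−1)^161 = -1.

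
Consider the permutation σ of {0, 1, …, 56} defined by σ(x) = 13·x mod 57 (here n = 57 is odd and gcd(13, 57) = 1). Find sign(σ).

Orbit of 16 under x↦13x: [16, 37, 25, 40, 7, 34, 43]… (length divides ord_57(13)).
Decompose π into cycles: lengths [18, 18, 18, 1, 1, 1] (6 cycles, including the fixed point 0).
6 cycles on 57: each ℓ→(−1)^(ℓ−1), product (−1)^51 = -1.
Via Zolotarev, sign(π_{13}) = (13|57) = -1.

-1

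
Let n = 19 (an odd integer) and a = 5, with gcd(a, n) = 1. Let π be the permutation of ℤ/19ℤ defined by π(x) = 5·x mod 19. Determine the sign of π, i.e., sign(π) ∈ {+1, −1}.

+1

Trace 1: π^k(1) = [1, 5, 6, 11, 17, 9, 7] for k=0..6.
Decompose π into cycles: lengths [9, 9, 1] (3 cycles, including the fixed point 0).
Σ(ℓ_i−1) = 19−3 = 16; sign = (−1)^16 = +1.
(5|19)_J = +1 (Zolotarev's lemma cross-check).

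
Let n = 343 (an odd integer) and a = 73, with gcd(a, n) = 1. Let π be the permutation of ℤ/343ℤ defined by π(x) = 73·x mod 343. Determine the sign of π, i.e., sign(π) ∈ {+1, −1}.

Start at x=166: 166 → 113 → 17 → 212 → 41 → 249 → 341 → … (one orbit).
4 cycles of lengths [294, 42, 6, 1].
sign(π) = (−1)^{n − #cycles} = (−1)^{343−4} = (−1)^339 = -1.

-1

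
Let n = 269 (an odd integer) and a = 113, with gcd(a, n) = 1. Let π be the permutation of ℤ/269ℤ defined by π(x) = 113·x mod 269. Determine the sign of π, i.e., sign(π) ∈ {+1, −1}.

-1

Start at x=256: 256 → 145 → 245 → 247 → 204 → 187 → 149 → … (one orbit).
Cycle type of π: 268 + 1; total 2 cycles.
sign(π) = (−1)^{n − #cycles} = (−1)^{269−2} = (−1)^267 = -1.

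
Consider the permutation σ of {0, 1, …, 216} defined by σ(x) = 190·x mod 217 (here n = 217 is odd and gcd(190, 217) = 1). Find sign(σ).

Orbit of 190 under x↦190x: [190, 78, 64, 8, 1]… (length divides ord_217(190)).
Cycle lengths of π_190 on ℤ/217ℤ: [5, 5, 5, 5, 5, 5, 5, 5, 5, 5, 5, 5, 5, 5, 5, 5, 5, 5, 5, 5, 5, 5, 5, 5, 5, 5, 5, 5, 5, 5, 5, 5, 5, 5, 5, 5, 5, 5, 5, 5, 5, 5, 1, 1, 1, 1, 1, 1, 1]; 49 cycles in total.
sign(π) = (−1)^{n − #cycles} = (−1)^{217−49} = (−1)^168 = +1.

+1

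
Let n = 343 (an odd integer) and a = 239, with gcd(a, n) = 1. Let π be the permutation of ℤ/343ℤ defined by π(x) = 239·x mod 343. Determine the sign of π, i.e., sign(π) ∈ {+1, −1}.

+1

Start at x=197: 197 → 92 → 36 → 29 → 71 → 162 → 302 → … (one orbit).
19 cycles of lengths [49, 49, 49, 49, 49, 49, 7, 7, 7, 7, 7, 7, 1, 1, 1, 1, 1, 1, 1].
343 − 19 = 324 transpositions; sign(π) = (−1)^324 = +1.
Zolotarev: (239|343) = +1, matching the cycle-count sign.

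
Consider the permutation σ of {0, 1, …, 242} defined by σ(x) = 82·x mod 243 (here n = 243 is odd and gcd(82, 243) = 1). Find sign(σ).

Start at x=82: 82 → 163 → 1 → 82 (one orbit).
The orbit structure of x ↦ 82x mod 243: 135 orbits of sizes [3, 3, 3, 3, 3, 3, 3, 3, 3, 3, 3, 3, 3, 3, 3, 3, 3, 3, 3, 3, 3, 3, 3, 3, 3, 3, 3, 3, 3, 3, 3, 3, 3, 3, 3, 3, 3, 3, 3, 3, 3, 3, 3, 3, 3, 3, 3, 3, 3, 3, 3, 3, 3, 3, 1, 1, 1, 1, 1, 1, 1, 1, 1, 1, 1, 1, 1, 1, 1, 1, 1, 1, 1, 1, 1, 1, 1, 1, 1, 1, 1, 1, 1, 1, 1, 1, 1, 1, 1, 1, 1, 1, 1, 1, 1, 1, 1, 1, 1, 1, 1, 1, 1, 1, 1, 1, 1, 1, 1, 1, 1, 1, 1, 1, 1, 1, 1, 1, 1, 1, 1, 1, 1, 1, 1, 1, 1, 1, 1, 1, 1, 1, 1, 1, 1].
n − c = 243 − 135 = 108; sign = (−1)^108 = +1.
Via Zolotarev, sign(π_{82}) = (82|243) = +1.

+1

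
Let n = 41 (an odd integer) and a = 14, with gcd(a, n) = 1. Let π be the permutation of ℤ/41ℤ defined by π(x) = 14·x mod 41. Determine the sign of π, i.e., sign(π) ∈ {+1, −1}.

Trace 32: π^k(32) = [32, 38, 40, 27, 9, 3, 1] for k=0..6.
6 cycles of lengths [8, 8, 8, 8, 8, 1].
sign(π) = (−1)^{n − #cycles} = (−1)^{41−6} = (−1)^35 = -1.

-1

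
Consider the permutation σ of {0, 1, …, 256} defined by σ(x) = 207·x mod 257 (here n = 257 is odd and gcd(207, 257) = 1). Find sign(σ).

Trace 121: π^k(121) = [121, 118, 11, 221, 1, 207, 187] for k=0..6.
The orbit structure of x ↦ 207x mod 257: 3 orbits of sizes [128, 128, 1].
257 − 3 = 254 transpositions; sign(π) = (−1)^254 = +1.

+1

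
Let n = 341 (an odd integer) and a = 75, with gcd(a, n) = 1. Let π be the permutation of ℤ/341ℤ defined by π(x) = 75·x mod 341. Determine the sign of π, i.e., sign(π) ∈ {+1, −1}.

Trace 56: π^k(56) = [56, 108, 257, 179, 126, 243, 152] for k=0..6.
14 cycles of lengths [30, 30, 30, 30, 30, 30, 30, 30, 30, 30, 30, 5, 5, 1].
sign(π) = (−1)^{n − #cycles} = (−1)^{341−14} = (−1)^327 = -1.
Via Zolotarev, sign(π_{75}) = (75|341) = -1.

-1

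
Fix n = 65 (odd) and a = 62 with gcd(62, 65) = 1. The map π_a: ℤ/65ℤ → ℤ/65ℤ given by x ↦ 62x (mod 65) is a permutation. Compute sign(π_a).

Orbit of 14 under x↦62x: [14, 23, 61, 12, 29, 43, 1]… (length divides ord_65(62)).
π_62 has 8 disjoint cycles with lengths [12, 12, 12, 12, 6, 6, 4, 1] on {0,…,64}.
65 − 8 = 57 transpositions; sign(π) = (−1)^57 = -1.
(62|65)_J = -1 (Zolotarev's lemma cross-check).

-1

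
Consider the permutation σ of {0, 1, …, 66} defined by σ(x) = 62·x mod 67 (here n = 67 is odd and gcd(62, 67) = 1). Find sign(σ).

+1

Start at x=9: 9 → 22 → 24 → 14 → 64 → 15 → 59 → … (one orbit).
7 cycles of lengths [11, 11, 11, 11, 11, 11, 1].
sign(π) = (−1)^{n − #cycles} = (−1)^{67−7} = (−1)^60 = +1.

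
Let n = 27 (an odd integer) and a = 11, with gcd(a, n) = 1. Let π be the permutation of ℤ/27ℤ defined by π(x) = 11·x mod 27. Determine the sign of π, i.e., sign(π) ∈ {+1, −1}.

-1

Trace 16: π^k(16) = [16, 14, 19, 20, 4, 17, 25] for k=0..6.
Cycle lengths of π_11 on ℤ/27ℤ: [18, 6, 2, 1]; 4 cycles in total.
Σ(ℓ_i−1) = 27−4 = 23; sign = (−1)^23 = -1.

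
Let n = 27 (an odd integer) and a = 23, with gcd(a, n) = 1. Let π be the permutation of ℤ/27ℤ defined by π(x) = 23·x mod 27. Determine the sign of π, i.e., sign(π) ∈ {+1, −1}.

-1

Orbit of 19 under x↦23x: [19, 5, 7, 26, 4, 11, 10]… (length divides ord_27(23)).
The orbit structure of x ↦ 23x mod 27: 4 orbits of sizes [18, 6, 2, 1].
n − c = 27 − 4 = 23; sign = (−1)^23 = -1.
Check: (23/27) = -1 by Zolotarev.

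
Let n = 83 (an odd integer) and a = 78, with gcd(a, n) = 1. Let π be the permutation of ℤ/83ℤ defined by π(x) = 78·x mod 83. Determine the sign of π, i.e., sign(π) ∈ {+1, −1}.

Trace 44: π^k(44) = [44, 29, 21, 61, 27, 31, 11] for k=0..6.
π_78 has 3 disjoint cycles with lengths [41, 41, 1] on {0,…,82}.
Σ(ℓ_i−1) = 83−3 = 80; sign = (−1)^80 = +1.
Zolotarev: (78|83) = +1, matching the cycle-count sign.

+1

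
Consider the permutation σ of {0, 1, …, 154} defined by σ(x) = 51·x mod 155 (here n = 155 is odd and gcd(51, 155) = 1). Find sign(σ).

+1

Start at x=111: 111 → 81 → 101 → 36 → 131 → 16 → 41 → … (one orbit).
Cycle type of π: 15×10 + 1×5; total 15 cycles.
n − c = 155 − 15 = 140; sign = (−1)^140 = +1.
Check: (51/155) = +1 by Zolotarev.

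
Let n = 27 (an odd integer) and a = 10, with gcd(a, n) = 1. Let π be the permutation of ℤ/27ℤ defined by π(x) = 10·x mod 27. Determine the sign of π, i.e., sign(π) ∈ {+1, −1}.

Start at x=10: 10 → 19 → 1 → 10 (one orbit).
Cycle type of π: 3×6 + 1×9; total 15 cycles.
15 cycles on 27: each ℓ→(−1)^(ℓ−1), product (−1)^12 = +1.
The Jacobi symbol (10|27) = +1 (Zolotarev) agrees.

+1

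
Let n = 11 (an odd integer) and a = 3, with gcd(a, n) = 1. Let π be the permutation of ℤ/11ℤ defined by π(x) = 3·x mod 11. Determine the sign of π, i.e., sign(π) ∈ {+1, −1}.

+1

Start at x=5: 5 → 4 → 1 → 3 → 9 → 5 (one orbit).
Cycle lengths of π_3 on ℤ/11ℤ: [5, 5, 1]; 3 cycles in total.
11 − 3 = 8 transpositions; sign(π) = (−1)^8 = +1.
Zolotarev: (3|11) = +1, matching the cycle-count sign.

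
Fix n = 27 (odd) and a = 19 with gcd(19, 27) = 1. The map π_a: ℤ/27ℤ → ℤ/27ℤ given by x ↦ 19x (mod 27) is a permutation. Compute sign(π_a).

Orbit of 19 under x↦19x: [19, 10, 1]… (length divides ord_27(19)).
π_19 has 15 disjoint cycles with lengths [3, 3, 3, 3, 3, 3, 1, 1, 1, 1, 1, 1, 1, 1, 1] on {0,…,26}.
sign(π) = (−1)^{n − #cycles} = (−1)^{27−15} = (−1)^12 = +1.
Zolotarev: (19|27) = +1, matching the cycle-count sign.

+1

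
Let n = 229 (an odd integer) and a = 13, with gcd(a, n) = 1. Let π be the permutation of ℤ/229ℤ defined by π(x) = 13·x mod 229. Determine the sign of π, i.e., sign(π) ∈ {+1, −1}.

Start at x=13: 13 → 169 → 136 → 165 → 84 → 176 → 227 → … (one orbit).
Cycle type of π: 76×3 + 1; total 4 cycles.
With 4 cycles on 229 points, sign = (−1)^{229−4} = -1.

-1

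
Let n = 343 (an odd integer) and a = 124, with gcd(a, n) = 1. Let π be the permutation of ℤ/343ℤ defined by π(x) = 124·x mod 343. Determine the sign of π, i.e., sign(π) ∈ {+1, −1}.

Start at x=85: 85 → 250 → 130 → 342 → 219 → 59 → 113 → … (one orbit).
The orbit structure of x ↦ 124x mod 343: 4 orbits of sizes [294, 42, 6, 1].
n − c = 343 − 4 = 339; sign = (−1)^339 = -1.
The Jacobi symbol (124|343) = -1 (Zolotarev) agrees.

-1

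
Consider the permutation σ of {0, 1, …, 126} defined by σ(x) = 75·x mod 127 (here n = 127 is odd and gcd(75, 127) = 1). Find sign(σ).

Orbit of 90 under x↦75x: [90, 19, 28, 68, 20, 103, 105]… (length divides ord_127(75)).
π_75 has 8 disjoint cycles with lengths [18, 18, 18, 18, 18, 18, 18, 1] on {0,…,126}.
sign(π) = (−1)^{n − #cycles} = (−1)^{127−8} = (−1)^119 = -1.

-1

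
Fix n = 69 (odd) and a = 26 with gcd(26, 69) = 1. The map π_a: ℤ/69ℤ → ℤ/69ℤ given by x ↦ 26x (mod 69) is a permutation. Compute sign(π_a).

Trace 1: π^k(1) = [1, 26, 55, 50, 58, 59, 16] for k=0..6.
Cycle type of π: 22×2 + 11×2 + 2 + 1; total 6 cycles.
With 6 cycles on 69 points, sign = (−1)^{69−6} = -1.

-1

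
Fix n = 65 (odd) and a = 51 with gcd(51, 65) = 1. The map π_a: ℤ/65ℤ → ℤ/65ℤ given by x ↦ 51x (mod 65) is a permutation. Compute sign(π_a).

Trace 1: π^k(1) = [1, 51] for k=0..1.
The orbit structure of x ↦ 51x mod 65: 35 orbits of sizes [2, 2, 2, 2, 2, 2, 2, 2, 2, 2, 2, 2, 2, 2, 2, 2, 2, 2, 2, 2, 2, 2, 2, 2, 2, 2, 2, 2, 2, 2, 1, 1, 1, 1, 1].
n − c = 65 − 35 = 30; sign = (−1)^30 = +1.

+1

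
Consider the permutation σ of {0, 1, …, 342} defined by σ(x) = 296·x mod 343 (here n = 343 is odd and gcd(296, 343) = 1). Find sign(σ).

Orbit of 340 under x↦296x: [340, 141, 233, 25, 197, 2, 249]… (length divides ord_343(296)).
π_296 has 7 disjoint cycles with lengths [147, 147, 21, 21, 3, 3, 1] on {0,…,342}.
sign(π) = (−1)^{n − #cycles} = (−1)^{343−7} = (−1)^336 = +1.
Zolotarev: (296|343) = +1, matching the cycle-count sign.

+1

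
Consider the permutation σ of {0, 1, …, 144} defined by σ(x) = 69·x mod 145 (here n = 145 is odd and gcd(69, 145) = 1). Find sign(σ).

Start at x=99: 99 → 16 → 89 → 51 → 39 → 81 → 79 → … (one orbit).
Cycle type of π: 28×5 + 2×2 + 1; total 8 cycles.
With 8 cycles on 145 points, sign = (−1)^{145−8} = -1.

-1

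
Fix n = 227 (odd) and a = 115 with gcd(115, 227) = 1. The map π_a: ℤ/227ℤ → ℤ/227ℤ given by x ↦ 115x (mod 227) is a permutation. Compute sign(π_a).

Start at x=103: 103 → 41 → 175 → 149 → 110 → 165 → 134 → … (one orbit).
π_115 has 2 disjoint cycles with lengths [226, 1] on {0,…,226}.
n − c = 227 − 2 = 225; sign = (−1)^225 = -1.
(115|227)_J = -1 (Zolotarev's lemma cross-check).

-1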